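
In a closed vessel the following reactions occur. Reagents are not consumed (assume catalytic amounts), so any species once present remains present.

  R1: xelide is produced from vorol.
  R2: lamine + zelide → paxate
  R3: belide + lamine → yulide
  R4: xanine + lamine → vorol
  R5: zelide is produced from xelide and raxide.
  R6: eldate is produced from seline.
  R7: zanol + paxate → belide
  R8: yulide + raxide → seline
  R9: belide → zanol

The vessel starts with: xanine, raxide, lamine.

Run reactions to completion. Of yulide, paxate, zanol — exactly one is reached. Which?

xanine and lamine present → vorol forms (R4).
vorol present → xelide forms (R1).
xelide and raxide present → zelide forms (R5).
lamine and zelide present → paxate forms (R2).
zanol would need belide (R9), but belide never forms. yulide would need belide and lamine (R3), but belide never forms.

paxate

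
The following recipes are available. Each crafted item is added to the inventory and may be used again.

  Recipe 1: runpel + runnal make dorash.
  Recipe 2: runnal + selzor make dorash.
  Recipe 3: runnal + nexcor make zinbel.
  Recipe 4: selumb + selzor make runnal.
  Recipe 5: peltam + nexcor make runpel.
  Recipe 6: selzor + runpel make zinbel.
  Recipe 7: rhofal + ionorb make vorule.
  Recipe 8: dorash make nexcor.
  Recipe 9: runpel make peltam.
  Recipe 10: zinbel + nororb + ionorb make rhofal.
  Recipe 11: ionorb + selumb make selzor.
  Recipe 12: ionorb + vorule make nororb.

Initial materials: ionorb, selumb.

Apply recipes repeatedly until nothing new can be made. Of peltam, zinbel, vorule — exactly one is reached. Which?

Using Recipe 11, ionorb and selumb make selzor.
Using Recipe 4, selumb and selzor make runnal.
runnal + selzor → dorash (Recipe 2).
dorash → nexcor (Recipe 8).
Using Recipe 3, runnal and nexcor make zinbel.
vorule would need rhofal and ionorb (Recipe 7), but rhofal is never obtained. peltam would need runpel (Recipe 9), but runpel is never obtained.

zinbel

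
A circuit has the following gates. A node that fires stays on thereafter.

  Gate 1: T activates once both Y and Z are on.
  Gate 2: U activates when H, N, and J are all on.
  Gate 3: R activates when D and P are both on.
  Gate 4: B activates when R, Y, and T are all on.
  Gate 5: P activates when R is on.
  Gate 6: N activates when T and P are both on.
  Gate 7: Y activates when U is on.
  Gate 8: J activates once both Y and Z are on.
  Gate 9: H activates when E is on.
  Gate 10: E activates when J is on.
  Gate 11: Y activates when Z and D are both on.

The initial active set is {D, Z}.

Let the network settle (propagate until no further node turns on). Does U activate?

No

U would need H, N, and J (Gate 2), but N never turns on.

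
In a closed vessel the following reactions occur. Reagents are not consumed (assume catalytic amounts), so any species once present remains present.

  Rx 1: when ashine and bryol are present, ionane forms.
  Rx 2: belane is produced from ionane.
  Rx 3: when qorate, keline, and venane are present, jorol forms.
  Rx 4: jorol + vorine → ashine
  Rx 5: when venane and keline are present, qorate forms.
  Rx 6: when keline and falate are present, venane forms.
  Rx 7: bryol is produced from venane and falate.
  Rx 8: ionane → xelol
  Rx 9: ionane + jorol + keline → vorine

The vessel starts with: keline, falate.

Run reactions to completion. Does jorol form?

keline and falate present → venane forms (Rx 6).
venane and keline present → qorate forms (Rx 5).
qorate, keline, and venane present → jorol forms (Rx 3).

Yes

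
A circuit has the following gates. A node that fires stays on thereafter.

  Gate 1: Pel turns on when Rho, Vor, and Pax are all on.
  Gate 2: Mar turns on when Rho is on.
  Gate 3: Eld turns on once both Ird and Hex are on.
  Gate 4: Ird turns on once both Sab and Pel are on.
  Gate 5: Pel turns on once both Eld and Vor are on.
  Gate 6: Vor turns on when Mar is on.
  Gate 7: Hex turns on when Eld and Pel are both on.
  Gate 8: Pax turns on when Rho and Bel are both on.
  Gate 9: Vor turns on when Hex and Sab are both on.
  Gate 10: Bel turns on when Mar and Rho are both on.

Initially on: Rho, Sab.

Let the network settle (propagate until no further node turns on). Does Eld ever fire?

Eld would need Ird and Hex (Gate 3), but Hex never turns on.

No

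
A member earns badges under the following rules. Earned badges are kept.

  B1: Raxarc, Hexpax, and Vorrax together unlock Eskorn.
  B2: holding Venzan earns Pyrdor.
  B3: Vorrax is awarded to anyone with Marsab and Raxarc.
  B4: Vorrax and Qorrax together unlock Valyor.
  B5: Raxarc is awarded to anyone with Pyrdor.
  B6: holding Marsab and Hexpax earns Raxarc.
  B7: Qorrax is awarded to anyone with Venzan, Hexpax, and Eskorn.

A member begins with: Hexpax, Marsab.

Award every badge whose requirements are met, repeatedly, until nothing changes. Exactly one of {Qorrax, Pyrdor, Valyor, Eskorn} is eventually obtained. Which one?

Eskorn

With Marsab and Hexpax, Raxarc is earned (B6).
With Marsab and Raxarc, Vorrax is earned (B3).
With Raxarc, Hexpax, and Vorrax, Eskorn is earned (B1).
Qorrax would need Venzan, Hexpax, and Eskorn (B7), but Venzan is never earned. Pyrdor would need Venzan (B2), but Venzan is never earned. Valyor would need Vorrax and Qorrax (B4), but Qorrax is never earned.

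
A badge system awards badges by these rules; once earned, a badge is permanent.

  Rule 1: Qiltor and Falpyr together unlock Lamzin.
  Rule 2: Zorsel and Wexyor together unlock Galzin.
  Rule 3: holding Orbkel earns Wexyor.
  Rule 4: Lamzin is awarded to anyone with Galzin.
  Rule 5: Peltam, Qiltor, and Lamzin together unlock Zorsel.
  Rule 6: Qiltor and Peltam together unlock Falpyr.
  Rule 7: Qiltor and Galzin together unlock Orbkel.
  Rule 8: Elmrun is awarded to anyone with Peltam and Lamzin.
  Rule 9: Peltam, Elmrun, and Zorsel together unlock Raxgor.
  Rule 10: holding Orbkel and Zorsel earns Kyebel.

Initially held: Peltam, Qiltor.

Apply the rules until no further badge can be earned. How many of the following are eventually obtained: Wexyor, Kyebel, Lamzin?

1

With Qiltor and Peltam, Falpyr is earned (Rule 6).
With Qiltor and Falpyr, Lamzin is earned (Rule 1).
Wexyor would need Orbkel (Rule 3), but Orbkel is never earned.
Kyebel would need Orbkel and Zorsel (Rule 10), but Orbkel is never earned.
Lamzin: reached.
Reached: Lamzin — 1 of the 3.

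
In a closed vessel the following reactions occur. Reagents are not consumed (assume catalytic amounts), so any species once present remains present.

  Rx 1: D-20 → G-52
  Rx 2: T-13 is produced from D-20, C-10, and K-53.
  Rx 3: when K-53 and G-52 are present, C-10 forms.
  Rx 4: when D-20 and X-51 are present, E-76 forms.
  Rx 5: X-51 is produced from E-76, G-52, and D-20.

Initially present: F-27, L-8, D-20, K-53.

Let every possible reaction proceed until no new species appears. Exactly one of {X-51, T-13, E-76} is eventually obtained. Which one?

T-13

D-20 present → G-52 forms (Rx 1).
K-53 and G-52 present → C-10 forms (Rx 3).
D-20, C-10, and K-53 present → T-13 forms (Rx 2).
X-51 would need E-76, G-52, and D-20 (Rx 5), but E-76 never forms. E-76 would need D-20 and X-51 (Rx 4), but X-51 never forms.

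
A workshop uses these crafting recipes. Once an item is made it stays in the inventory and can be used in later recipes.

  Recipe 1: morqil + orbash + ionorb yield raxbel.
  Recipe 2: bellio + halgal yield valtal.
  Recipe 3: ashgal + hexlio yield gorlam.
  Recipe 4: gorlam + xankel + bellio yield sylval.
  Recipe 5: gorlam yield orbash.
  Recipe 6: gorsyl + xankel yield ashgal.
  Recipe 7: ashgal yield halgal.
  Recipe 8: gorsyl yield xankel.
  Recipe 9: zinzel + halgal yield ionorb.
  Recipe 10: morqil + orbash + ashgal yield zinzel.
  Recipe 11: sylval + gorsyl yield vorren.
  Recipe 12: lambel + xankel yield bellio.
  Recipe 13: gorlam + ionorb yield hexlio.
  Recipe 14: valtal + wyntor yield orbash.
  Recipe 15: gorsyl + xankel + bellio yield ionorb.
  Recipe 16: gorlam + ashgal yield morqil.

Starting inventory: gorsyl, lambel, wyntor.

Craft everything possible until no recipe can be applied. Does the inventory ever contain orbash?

Yes

gorsyl → xankel (Recipe 8).
gorsyl + xankel → ashgal (Recipe 6).
Using Recipe 12, lambel and xankel make bellio.
Using Recipe 7, ashgal makes halgal.
Using Recipe 2, bellio and halgal make valtal.
valtal + wyntor → orbash (Recipe 14).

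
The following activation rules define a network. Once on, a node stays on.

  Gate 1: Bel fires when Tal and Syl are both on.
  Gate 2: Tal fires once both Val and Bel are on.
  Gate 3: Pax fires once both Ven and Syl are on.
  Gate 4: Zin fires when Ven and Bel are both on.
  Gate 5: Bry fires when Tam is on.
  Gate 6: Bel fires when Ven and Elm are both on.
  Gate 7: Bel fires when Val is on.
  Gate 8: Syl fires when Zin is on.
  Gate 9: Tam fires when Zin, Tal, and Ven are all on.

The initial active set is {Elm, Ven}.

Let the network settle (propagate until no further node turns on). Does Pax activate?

Yes

Ven and Elm are on, so Bel fires (Gate 6).
Gate 4: Ven and Bel on → Zin on.
Gate 8: Zin on → Syl on.
Ven and Syl are on, so Pax fires (Gate 3).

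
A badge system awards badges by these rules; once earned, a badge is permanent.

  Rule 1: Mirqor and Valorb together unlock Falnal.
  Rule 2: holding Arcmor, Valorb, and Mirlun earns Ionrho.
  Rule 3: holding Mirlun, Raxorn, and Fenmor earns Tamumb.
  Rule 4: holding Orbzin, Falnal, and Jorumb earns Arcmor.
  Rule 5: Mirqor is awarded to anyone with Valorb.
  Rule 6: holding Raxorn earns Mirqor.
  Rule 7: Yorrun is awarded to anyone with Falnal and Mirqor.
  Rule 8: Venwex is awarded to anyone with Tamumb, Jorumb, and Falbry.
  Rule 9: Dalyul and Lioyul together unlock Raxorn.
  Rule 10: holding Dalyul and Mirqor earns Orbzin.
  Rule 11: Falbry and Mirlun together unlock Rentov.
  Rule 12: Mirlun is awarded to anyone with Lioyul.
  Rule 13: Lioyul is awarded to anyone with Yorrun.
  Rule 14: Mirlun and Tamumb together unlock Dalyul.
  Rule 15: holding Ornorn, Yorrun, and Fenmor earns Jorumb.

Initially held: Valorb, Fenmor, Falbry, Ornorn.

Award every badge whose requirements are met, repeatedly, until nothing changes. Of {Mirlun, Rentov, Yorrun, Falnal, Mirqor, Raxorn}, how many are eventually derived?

5

With Valorb, Mirqor is earned (Rule 5).
With Mirqor and Valorb, Falnal is earned (Rule 1).
With Falnal and Mirqor, Yorrun is earned (Rule 7).
With Yorrun, Lioyul is earned (Rule 13).
With Lioyul, Mirlun is earned (Rule 12).
With Falbry and Mirlun, Rentov is earned (Rule 11).
Mirlun: reached.
Rentov: reached.
Yorrun: reached.
Falnal: reached.
Mirqor: reached.
Raxorn would need Dalyul and Lioyul (Rule 9), but Dalyul is never earned.
Reached: Mirlun, Rentov, Yorrun, Falnal, and Mirqor — 5 of the 6.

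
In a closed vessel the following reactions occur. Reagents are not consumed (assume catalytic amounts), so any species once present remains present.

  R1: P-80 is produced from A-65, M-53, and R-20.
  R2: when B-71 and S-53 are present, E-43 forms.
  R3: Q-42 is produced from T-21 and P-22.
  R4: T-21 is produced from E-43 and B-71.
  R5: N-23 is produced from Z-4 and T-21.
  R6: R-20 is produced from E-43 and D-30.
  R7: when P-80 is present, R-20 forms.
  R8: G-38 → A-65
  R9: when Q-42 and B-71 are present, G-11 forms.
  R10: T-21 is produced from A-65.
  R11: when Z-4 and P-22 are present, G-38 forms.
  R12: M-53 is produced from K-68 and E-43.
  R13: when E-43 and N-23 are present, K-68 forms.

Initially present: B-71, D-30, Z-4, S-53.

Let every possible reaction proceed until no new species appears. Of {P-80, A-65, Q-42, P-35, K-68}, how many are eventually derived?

1

B-71 and S-53 present → E-43 forms (R2).
E-43 and B-71 present → T-21 forms (R4).
Z-4 and T-21 present → N-23 forms (R5).
E-43 and N-23 present → K-68 forms (R13).
P-80 would need A-65, M-53, and R-20 (R1), but A-65 never forms.
A-65 would need G-38 (R8), but G-38 never forms.
Q-42 would need T-21 and P-22 (R3), but P-22 never forms.
No rule produces P-35, and it is not given.
K-68: reached.
Reached: K-68 — 1 of the 5.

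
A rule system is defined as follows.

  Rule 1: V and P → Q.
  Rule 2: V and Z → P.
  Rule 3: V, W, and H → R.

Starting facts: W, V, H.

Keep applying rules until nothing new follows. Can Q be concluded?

Q would need V and P (Rule 1), but P is never established.

No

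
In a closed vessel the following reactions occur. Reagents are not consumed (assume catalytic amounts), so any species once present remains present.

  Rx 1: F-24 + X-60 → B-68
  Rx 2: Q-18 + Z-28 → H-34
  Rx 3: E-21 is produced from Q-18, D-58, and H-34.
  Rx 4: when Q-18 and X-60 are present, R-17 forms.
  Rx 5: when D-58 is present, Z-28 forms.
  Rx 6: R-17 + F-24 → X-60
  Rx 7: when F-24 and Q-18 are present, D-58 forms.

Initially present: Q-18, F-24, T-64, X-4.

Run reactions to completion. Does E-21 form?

F-24 and Q-18 present → D-58 forms (Rx 7).
D-58 present → Z-28 forms (Rx 5).
Q-18 and Z-28 present → H-34 forms (Rx 2).
Q-18, D-58, and H-34 present → E-21 forms (Rx 3).

Yes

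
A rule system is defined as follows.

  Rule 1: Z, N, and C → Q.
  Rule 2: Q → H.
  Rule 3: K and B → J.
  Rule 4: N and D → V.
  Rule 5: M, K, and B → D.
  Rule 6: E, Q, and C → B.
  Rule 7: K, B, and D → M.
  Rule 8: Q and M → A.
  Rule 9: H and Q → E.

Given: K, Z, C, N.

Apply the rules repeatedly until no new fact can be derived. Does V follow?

No

V would need N and D (Rule 4), but D is never established.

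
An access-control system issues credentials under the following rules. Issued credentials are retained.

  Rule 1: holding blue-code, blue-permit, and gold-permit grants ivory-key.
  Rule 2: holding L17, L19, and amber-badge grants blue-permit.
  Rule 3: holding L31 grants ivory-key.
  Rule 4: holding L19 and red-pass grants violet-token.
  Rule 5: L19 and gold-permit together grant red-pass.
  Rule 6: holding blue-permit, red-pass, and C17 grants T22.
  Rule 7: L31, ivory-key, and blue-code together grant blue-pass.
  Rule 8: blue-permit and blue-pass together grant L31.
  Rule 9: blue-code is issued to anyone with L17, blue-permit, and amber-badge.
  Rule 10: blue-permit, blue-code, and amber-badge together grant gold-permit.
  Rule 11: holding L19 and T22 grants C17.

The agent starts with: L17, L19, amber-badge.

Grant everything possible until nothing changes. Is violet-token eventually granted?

Yes

Holding L17, L19, and amber-badge grants blue-permit (Rule 2).
Holding L17, blue-permit, and amber-badge grants blue-code (Rule 9).
Holding blue-permit, blue-code, and amber-badge grants gold-permit (Rule 10).
Holding L19 and gold-permit grants red-pass (Rule 5).
Holding L19 and red-pass grants violet-token (Rule 4).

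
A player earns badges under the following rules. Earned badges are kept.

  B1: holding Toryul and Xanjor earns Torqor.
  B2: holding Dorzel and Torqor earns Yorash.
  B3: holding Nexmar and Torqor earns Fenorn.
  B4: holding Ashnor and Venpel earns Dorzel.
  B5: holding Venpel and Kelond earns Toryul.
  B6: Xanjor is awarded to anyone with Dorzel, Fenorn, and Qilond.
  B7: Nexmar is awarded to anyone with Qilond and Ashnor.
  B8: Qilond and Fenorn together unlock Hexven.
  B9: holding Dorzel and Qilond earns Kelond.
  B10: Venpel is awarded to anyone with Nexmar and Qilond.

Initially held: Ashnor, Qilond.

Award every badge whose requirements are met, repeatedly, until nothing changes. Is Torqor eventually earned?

Torqor would need Toryul and Xanjor (B1), but Xanjor is never earned.

No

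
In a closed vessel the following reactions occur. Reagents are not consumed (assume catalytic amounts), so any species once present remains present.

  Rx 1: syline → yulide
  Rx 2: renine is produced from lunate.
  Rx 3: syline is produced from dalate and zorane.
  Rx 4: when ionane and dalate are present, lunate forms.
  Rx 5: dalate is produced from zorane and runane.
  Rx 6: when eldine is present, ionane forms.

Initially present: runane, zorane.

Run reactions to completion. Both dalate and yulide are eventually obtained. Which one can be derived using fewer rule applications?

dalate

dalate: zorane and runane present → dalate forms (Rx 5). [1 rule application]
yulide: zorane and runane present → dalate forms (Rx 5). dalate and zorane present → syline forms (Rx 3). syline present → yulide forms (Rx 1). [3 rule applications]
dalate needs fewer.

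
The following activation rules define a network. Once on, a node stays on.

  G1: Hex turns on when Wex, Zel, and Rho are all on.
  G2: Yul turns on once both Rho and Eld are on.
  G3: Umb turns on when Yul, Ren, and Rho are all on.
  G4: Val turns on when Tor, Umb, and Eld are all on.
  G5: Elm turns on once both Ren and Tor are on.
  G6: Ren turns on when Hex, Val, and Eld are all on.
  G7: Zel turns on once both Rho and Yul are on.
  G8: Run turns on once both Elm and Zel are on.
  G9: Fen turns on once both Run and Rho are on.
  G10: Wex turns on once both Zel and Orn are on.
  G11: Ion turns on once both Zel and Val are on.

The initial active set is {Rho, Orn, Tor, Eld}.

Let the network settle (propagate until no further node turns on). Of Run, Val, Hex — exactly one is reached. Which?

Hex

Rho and Eld are on, so Yul turns on (G2).
Rho and Yul are on, so Zel turns on (G7).
Zel and Orn are on, so Wex turns on (G10).
Wex, Zel, and Rho are on, so Hex turns on (G1).
Val would need Tor, Umb, and Eld (G4), but Umb never turns on. Run would need Elm and Zel (G8), but Elm never turns on.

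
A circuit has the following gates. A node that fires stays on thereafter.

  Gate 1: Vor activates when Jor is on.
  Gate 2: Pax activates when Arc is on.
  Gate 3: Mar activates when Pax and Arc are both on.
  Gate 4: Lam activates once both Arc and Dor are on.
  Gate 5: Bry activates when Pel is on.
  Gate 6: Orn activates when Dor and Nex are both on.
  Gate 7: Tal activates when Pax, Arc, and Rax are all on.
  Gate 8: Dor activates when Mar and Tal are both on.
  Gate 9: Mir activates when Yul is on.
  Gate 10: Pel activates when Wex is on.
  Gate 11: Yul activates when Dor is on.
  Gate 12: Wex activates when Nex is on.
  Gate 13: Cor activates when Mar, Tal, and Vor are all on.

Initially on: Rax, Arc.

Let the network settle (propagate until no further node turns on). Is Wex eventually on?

No

Wex would need Nex (Gate 12), but Nex never turns on.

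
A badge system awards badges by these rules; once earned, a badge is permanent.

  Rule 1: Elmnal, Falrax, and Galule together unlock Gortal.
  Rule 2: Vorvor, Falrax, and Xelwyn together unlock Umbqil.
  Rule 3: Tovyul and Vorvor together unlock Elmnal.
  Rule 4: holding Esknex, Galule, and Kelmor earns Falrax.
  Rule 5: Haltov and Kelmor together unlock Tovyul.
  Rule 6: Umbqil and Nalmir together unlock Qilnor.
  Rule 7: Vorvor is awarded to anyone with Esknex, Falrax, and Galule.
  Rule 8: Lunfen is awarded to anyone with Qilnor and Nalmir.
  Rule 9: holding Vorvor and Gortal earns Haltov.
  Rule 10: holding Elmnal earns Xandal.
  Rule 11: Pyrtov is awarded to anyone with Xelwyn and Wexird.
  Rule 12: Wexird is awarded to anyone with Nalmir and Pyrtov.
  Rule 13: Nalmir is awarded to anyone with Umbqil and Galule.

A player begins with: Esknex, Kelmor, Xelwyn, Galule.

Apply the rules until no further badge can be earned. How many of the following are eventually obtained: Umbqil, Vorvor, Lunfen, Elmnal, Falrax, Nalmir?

5

With Esknex, Galule, and Kelmor, Falrax is earned (Rule 4).
With Esknex, Falrax, and Galule, Vorvor is earned (Rule 7).
With Vorvor, Falrax, and Xelwyn, Umbqil is earned (Rule 2).
With Umbqil and Galule, Nalmir is earned (Rule 13).
With Umbqil and Nalmir, Qilnor is earned (Rule 6).
With Qilnor and Nalmir, Lunfen is earned (Rule 8).
Umbqil: reached.
Vorvor: reached.
Lunfen: reached.
Elmnal would need Tovyul and Vorvor (Rule 3), but Tovyul is never earned.
Falrax: reached.
Nalmir: reached.
Reached: Umbqil, Vorvor, Lunfen, Falrax, and Nalmir — 5 of the 6.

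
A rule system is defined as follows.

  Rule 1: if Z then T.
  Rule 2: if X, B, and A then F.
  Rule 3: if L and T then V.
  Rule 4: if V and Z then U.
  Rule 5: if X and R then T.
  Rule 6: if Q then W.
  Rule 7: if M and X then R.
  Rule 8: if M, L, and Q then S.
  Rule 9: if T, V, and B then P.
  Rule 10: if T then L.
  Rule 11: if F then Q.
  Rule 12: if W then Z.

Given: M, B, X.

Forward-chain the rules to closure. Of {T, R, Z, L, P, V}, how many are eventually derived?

5

M and X hold, so R follows (Rule 7).
From X and R, Rule 5 gives T.
From T, Rule 10 gives L.
From L and T, Rule 3 gives V.
From T, V, and B, Rule 9 gives P.
T: reached.
R: reached.
Z would need W (Rule 12), but W is never established.
L: reached.
P: reached.
V: reached.
Reached: T, R, L, P, and V — 5 of the 6.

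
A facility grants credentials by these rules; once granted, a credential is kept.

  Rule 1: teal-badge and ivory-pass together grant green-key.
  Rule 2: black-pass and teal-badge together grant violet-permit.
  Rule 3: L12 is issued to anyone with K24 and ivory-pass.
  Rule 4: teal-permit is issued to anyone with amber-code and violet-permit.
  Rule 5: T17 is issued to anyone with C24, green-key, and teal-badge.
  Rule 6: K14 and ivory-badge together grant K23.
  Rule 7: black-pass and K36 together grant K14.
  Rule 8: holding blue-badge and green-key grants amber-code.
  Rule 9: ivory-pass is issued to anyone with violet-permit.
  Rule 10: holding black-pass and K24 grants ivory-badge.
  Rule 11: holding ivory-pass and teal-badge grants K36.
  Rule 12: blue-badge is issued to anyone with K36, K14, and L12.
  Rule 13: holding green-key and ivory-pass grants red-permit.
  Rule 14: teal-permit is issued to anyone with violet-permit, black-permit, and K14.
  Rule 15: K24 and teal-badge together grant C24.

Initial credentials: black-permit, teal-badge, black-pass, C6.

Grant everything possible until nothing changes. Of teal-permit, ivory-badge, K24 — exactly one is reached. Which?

teal-permit

Holding black-pass and teal-badge grants violet-permit (Rule 2).
Holding violet-permit grants ivory-pass (Rule 9).
Holding ivory-pass and teal-badge grants K36 (Rule 11).
Holding black-pass and K36 grants K14 (Rule 7).
Holding violet-permit, black-permit, and K14 grants teal-permit (Rule 14).
No rule produces K24, and it is not given. ivory-badge would need black-pass and K24 (Rule 10), but K24 is never granted.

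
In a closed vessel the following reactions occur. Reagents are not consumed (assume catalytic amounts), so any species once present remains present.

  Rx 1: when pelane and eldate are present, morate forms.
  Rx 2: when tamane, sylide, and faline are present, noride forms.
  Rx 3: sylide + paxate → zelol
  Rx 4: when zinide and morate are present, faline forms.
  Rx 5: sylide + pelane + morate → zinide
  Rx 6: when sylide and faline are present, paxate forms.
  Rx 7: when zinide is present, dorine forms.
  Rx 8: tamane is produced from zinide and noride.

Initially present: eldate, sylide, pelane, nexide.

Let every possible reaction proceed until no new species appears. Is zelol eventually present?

Yes

pelane and eldate present → morate forms (Rx 1).
sylide, pelane, and morate present → zinide forms (Rx 5).
zinide and morate present → faline forms (Rx 4).
sylide and faline present → paxate forms (Rx 6).
sylide and paxate present → zelol forms (Rx 3).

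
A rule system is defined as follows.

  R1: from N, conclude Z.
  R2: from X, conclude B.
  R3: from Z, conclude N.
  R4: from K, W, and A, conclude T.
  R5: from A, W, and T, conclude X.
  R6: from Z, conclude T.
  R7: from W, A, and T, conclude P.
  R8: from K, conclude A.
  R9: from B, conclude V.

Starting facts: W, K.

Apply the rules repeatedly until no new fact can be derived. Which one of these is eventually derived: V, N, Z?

From K, R8 gives A.
From K, W, and A, R4 gives T.
A, W, and T hold, so X follows (R5).
X holds, so B follows (R2).
From B, R9 gives V.
Z would need N (R1), but N is never established. N would need Z (R3), but Z is never established.

V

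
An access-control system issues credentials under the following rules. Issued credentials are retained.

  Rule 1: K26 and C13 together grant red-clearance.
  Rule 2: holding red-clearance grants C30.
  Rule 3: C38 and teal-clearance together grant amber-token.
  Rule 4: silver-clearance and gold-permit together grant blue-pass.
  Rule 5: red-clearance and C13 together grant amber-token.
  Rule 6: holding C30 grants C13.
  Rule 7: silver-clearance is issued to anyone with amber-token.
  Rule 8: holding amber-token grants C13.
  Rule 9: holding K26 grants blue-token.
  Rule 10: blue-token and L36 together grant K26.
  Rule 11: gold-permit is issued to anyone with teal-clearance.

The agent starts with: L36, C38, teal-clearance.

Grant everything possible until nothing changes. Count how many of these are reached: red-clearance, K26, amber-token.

Holding C38 and teal-clearance grants amber-token (Rule 3).
red-clearance would need K26 and C13 (Rule 1), but K26 is never granted.
K26 would need blue-token and L36 (Rule 10), but blue-token is never granted.
amber-token: reached.
Reached: amber-token — 1 of the 3.

1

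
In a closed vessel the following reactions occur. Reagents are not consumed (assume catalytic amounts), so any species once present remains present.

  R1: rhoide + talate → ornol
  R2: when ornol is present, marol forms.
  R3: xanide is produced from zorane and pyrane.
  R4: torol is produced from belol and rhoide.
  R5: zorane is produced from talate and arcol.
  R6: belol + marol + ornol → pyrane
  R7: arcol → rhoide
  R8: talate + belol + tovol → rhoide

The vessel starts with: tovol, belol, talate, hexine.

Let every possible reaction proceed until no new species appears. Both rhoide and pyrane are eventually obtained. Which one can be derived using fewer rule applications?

rhoide

rhoide: talate, belol, and tovol present → rhoide forms (R8). [1 rule application]
pyrane: talate, belol, and tovol present → rhoide forms (R8). rhoide and talate present → ornol forms (R1). ornol present → marol forms (R2). belol, marol, and ornol present → pyrane forms (R6). [4 rule applications]
rhoide needs fewer.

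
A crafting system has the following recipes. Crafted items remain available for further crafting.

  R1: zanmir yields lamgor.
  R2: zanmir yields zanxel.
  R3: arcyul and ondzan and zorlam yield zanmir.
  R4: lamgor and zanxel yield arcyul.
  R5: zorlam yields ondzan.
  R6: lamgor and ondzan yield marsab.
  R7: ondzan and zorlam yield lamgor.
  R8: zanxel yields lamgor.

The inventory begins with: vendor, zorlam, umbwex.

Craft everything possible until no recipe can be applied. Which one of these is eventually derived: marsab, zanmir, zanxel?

Using R5, zorlam makes ondzan.
Using R7, ondzan and zorlam make lamgor.
lamgor and ondzan → marsab (R6).
zanxel would need zanmir (R2), but zanmir is never obtained. zanmir would need arcyul, ondzan, and zorlam (R3), but arcyul is never obtained.

marsab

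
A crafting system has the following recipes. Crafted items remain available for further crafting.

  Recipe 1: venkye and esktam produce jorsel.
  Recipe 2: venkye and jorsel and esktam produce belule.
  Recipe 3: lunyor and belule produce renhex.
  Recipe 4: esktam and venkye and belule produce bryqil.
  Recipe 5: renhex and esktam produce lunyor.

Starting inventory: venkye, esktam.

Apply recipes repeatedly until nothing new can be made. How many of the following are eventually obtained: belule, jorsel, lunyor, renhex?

2

venkye and esktam → jorsel (Recipe 1).
venkye and jorsel and esktam → belule (Recipe 2).
belule: reached.
jorsel: reached.
lunyor would need renhex and esktam (Recipe 5), but renhex is never obtained.
renhex would need lunyor and belule (Recipe 3), but lunyor is never obtained.
Reached: belule and jorsel — 2 of the 4.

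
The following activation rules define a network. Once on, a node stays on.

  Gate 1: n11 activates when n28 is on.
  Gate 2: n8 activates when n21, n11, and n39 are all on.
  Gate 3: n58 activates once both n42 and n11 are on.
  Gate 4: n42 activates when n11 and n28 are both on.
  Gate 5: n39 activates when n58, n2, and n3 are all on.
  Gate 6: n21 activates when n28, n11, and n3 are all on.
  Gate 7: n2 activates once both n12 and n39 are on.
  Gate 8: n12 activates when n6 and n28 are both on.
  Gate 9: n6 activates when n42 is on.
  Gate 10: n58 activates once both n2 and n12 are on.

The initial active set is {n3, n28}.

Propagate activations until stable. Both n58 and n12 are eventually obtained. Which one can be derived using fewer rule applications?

n58: n28 is on, so n11 activates (Gate 1). Gate 4: n11 and n28 on → n42 on. n42 and n11 are on, so n58 activates (Gate 3). [3 rule applications]
n12: Gate 1: n28 on → n11 on. Gate 4: n11 and n28 on → n42 on. n42 is on, so n6 activates (Gate 9). n6 and n28 are on, so n12 activates (Gate 8). [4 rule applications]
n58 needs fewer.

n58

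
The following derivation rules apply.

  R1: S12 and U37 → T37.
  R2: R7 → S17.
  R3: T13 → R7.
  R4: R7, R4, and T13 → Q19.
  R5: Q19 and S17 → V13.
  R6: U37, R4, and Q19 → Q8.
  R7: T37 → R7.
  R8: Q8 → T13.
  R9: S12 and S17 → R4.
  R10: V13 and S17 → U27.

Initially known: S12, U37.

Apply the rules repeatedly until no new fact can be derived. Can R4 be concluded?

From S12 and U37, R1 gives T37.
T37 holds, so R7 follows (R7).
From R7, R2 gives S17.
From S12 and S17, R9 gives R4.

Yes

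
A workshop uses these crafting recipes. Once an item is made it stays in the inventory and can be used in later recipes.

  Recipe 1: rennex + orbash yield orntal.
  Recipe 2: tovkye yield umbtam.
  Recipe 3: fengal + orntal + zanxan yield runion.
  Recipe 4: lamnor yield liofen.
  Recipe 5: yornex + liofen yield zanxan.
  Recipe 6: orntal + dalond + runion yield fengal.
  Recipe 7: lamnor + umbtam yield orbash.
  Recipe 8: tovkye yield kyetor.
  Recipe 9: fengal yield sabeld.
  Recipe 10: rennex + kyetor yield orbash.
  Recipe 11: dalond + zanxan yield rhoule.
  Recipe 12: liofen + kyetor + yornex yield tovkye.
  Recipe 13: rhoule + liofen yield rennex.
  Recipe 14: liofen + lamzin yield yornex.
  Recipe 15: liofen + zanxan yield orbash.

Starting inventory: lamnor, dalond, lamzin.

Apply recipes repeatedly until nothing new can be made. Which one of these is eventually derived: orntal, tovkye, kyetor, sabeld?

lamnor → liofen (Recipe 4).
Using Recipe 14, liofen and lamzin make yornex.
yornex + liofen → zanxan (Recipe 5).
Using Recipe 11, dalond and zanxan make rhoule.
liofen + zanxan → orbash (Recipe 15).
Using Recipe 13, rhoule and liofen make rennex.
rennex + orbash → orntal (Recipe 1).
tovkye would need liofen, kyetor, and yornex (Recipe 12), but kyetor is never obtained. kyetor would need tovkye (Recipe 8), but tovkye is never obtained. sabeld would need fengal (Recipe 9), but fengal is never obtained.

orntal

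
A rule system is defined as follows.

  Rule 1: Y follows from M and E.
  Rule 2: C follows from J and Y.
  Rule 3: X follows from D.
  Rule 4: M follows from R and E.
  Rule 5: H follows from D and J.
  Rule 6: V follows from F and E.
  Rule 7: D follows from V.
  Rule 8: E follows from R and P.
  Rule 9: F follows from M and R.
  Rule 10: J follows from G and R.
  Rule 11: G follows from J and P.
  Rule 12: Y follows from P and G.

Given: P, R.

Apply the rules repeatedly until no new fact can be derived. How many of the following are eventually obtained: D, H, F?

R and P hold, so E follows (Rule 8).
R and E hold, so M follows (Rule 4).
From M and R, Rule 9 gives F.
F and E hold, so V follows (Rule 6).
V holds, so D follows (Rule 7).
D: reached.
H would need D and J (Rule 5), but J is never established.
F: reached.
Reached: D and F — 2 of the 3.

2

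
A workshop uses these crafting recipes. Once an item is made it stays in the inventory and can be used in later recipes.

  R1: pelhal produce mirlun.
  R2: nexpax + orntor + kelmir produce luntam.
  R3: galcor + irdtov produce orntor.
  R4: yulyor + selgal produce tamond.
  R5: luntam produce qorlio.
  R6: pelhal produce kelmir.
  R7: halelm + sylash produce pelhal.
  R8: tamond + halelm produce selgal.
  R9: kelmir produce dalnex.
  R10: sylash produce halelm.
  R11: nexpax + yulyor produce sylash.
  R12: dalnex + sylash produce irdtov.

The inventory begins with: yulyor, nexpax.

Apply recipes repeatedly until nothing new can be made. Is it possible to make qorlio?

qorlio would need luntam (R5), but luntam is never obtained.

No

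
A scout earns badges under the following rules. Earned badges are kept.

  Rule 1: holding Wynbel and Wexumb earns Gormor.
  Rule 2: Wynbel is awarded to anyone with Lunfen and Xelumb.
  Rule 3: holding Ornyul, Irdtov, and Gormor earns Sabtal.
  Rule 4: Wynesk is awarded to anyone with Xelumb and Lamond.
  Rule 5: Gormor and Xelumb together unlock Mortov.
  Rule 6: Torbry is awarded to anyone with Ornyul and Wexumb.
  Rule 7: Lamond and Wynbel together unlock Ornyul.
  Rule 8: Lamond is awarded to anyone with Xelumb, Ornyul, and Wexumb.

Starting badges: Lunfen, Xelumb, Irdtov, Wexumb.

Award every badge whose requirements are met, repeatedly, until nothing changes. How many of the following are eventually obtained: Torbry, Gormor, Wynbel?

2

With Lunfen and Xelumb, Wynbel is earned (Rule 2).
With Wynbel and Wexumb, Gormor is earned (Rule 1).
Torbry would need Ornyul and Wexumb (Rule 6), but Ornyul is never earned.
Gormor: reached.
Wynbel: reached.
Reached: Gormor and Wynbel — 2 of the 3.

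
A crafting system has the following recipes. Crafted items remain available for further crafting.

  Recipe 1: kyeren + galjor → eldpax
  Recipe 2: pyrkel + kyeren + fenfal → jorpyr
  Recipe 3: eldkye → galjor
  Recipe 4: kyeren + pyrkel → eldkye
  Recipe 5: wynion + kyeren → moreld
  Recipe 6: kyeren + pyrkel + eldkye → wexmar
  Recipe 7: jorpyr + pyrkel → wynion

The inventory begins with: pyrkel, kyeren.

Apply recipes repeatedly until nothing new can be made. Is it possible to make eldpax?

Yes

Using Recipe 4, kyeren and pyrkel make eldkye.
eldkye → galjor (Recipe 3).
kyeren + galjor → eldpax (Recipe 1).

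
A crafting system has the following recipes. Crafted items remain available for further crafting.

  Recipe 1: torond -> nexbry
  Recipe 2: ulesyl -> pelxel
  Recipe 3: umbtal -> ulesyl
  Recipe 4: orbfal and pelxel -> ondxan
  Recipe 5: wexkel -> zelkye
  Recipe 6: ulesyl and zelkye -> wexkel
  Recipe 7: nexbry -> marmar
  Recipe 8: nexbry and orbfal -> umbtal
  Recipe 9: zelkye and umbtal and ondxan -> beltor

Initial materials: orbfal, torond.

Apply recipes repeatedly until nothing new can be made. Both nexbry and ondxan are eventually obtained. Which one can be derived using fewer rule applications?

nexbry

nexbry: Using Recipe 1, torond makes nexbry. [1 rule application]
ondxan: torond -> nexbry (Recipe 1). nexbry and orbfal -> umbtal (Recipe 8). Using Recipe 3, umbtal makes ulesyl. ulesyl -> pelxel (Recipe 2). orbfal and pelxel -> ondxan (Recipe 4). [5 rule applications]
nexbry needs fewer.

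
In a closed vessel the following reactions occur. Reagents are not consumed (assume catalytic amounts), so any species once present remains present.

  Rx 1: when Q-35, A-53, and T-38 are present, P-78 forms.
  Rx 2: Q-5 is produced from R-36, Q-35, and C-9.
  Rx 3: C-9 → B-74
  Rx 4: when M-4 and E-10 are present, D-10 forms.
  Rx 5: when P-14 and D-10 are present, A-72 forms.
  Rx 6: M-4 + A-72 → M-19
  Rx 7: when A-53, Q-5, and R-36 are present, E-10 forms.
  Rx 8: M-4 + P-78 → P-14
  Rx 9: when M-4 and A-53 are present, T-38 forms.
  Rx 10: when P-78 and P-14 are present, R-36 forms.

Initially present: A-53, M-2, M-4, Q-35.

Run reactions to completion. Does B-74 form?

B-74 would need C-9 (Rx 3), but C-9 never forms.

No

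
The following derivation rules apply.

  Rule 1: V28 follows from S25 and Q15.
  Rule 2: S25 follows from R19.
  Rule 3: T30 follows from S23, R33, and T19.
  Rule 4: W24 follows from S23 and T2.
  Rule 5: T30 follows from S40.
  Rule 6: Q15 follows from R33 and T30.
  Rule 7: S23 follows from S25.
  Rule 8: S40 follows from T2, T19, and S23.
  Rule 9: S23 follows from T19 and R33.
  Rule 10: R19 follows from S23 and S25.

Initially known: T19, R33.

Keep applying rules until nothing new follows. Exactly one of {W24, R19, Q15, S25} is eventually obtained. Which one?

From T19 and R33, Rule 9 gives S23.
S23, R33, and T19 hold, so T30 follows (Rule 3).
R33 and T30 hold, so Q15 follows (Rule 6).
W24 would need S23 and T2 (Rule 4), but T2 is never established. R19 would need S23 and S25 (Rule 10), but S25 is never established. S25 would need R19 (Rule 2), but R19 is never established.

Q15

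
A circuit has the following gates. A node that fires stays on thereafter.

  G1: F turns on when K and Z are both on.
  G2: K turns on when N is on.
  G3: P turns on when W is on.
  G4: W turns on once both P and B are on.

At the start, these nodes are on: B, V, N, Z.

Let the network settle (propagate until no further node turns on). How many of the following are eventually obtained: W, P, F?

1

N is on, so K turns on (G2).
G1: K and Z on → F on.
W would need P and B (G4), but P never turns on.
P would need W (G3), but W never turns on.
F: reached.
Reached: F — 1 of the 3.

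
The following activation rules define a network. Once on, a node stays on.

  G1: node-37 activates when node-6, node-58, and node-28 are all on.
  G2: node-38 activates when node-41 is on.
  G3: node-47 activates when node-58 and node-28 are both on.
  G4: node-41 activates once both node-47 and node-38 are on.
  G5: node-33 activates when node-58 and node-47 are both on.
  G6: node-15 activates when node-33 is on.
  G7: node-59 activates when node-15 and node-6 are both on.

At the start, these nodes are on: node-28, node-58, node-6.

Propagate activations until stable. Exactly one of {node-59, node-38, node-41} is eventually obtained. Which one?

G3: node-58 and node-28 on → node-47 on.
node-58 and node-47 are on, so node-33 activates (G5).
G6: node-33 on → node-15 on.
node-15 and node-6 are on, so node-59 activates (G7).
node-38 would need node-41 (G2), but node-41 never turns on. node-41 would need node-47 and node-38 (G4), but node-38 never turns on.

node-59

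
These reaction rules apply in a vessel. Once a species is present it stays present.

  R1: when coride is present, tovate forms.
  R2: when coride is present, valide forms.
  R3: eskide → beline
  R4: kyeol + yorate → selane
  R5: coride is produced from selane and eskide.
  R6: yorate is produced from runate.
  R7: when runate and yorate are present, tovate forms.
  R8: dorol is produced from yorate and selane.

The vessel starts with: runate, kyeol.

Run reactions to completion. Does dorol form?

Yes

runate present → yorate forms (R6).
kyeol and yorate present → selane forms (R4).
yorate and selane present → dorol forms (R8).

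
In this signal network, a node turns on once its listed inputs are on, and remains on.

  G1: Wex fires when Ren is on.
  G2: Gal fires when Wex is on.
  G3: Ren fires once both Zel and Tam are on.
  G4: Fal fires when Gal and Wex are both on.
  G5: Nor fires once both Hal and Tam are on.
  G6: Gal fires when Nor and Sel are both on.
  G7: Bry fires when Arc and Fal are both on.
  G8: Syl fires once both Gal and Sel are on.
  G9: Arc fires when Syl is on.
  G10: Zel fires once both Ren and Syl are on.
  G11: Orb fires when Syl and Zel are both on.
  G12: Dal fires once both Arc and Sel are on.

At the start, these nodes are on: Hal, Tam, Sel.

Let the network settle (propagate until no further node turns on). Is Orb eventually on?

No

Orb would need Syl and Zel (G11), but Zel never turns on.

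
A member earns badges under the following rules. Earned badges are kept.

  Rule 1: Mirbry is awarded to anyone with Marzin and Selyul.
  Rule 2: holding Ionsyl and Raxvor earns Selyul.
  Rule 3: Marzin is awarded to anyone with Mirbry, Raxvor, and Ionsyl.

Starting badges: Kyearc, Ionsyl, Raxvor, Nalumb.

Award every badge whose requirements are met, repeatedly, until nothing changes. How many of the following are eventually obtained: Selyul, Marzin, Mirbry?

With Ionsyl and Raxvor, Selyul is earned (Rule 2).
Selyul: reached.
Marzin would need Mirbry, Raxvor, and Ionsyl (Rule 3), but Mirbry is never earned.
Mirbry would need Marzin and Selyul (Rule 1), but Marzin is never earned.
Reached: Selyul — 1 of the 3.

1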